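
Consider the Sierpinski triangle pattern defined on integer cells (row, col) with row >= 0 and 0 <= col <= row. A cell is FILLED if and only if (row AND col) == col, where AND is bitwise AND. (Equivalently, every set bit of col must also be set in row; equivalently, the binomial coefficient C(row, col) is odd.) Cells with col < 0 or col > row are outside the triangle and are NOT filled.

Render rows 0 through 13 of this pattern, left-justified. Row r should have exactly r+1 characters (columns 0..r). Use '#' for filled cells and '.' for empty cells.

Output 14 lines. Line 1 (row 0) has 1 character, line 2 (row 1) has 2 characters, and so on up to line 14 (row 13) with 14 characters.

Answer: #
##
#.#
####
#...#
##..##
#.#.#.#
########
#.......#
##......##
#.#.....#.#
####....####
#...#...#...#
##..##..##..##

Derivation:
r0=0: #
r1=1: ##
r2=10: #.#
r3=11: ####
r4=100: #...#
r5=101: ##..##
r6=110: #.#.#.#
r7=111: ########
r8=1000: #.......#
r9=1001: ##......##
r10=1010: #.#.....#.#
r11=1011: ####....####
r12=1100: #...#...#...#
r13=1101: ##..##..##..##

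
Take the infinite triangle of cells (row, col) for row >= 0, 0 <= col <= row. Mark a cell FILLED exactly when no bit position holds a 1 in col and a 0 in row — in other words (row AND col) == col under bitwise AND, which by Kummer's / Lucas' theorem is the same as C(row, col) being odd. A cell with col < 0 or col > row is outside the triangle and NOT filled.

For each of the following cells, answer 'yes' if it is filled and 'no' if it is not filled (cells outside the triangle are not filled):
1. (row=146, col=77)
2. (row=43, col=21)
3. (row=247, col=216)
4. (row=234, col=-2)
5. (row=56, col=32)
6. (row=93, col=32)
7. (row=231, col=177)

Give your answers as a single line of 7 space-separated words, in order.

(146,77): row=0b10010010, col=0b1001101, row AND col = 0b0 = 0; 0 != 77 -> empty
(43,21): row=0b101011, col=0b10101, row AND col = 0b1 = 1; 1 != 21 -> empty
(247,216): row=0b11110111, col=0b11011000, row AND col = 0b11010000 = 208; 208 != 216 -> empty
(234,-2): col outside [0, 234] -> not filled
(56,32): row=0b111000, col=0b100000, row AND col = 0b100000 = 32; 32 == 32 -> filled
(93,32): row=0b1011101, col=0b100000, row AND col = 0b0 = 0; 0 != 32 -> empty
(231,177): row=0b11100111, col=0b10110001, row AND col = 0b10100001 = 161; 161 != 177 -> empty

Answer: no no no no yes no no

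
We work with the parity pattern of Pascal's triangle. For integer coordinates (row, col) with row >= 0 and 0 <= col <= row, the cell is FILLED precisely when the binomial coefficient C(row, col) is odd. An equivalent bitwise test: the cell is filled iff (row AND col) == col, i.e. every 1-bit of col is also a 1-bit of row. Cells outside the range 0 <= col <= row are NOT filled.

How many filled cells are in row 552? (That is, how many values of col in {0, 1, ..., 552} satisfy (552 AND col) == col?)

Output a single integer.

552 in binary = 1000101000
popcount(552) = number of 1-bits in 1000101000 = 3
A col c satisfies (552 AND c) == c iff every set bit of c is also set in 552; each of the 3 set bits of 552 can independently be on or off in c.
count = 2^3 = 8

Answer: 8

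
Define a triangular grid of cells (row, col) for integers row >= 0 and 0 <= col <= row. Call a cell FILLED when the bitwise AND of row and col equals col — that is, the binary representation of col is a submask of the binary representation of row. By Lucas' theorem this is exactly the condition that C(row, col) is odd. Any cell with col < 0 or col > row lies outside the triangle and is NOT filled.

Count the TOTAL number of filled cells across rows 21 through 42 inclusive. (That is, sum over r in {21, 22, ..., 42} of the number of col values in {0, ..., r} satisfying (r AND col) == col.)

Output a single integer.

Answer: 214

Derivation:
r21=10101 pc3: +8 =8
r22=10110 pc3: +8 =16
r23=10111 pc4: +16 =32
r24=11000 pc2: +4 =36
r25=11001 pc3: +8 =44
r26=11010 pc3: +8 =52
r27=11011 pc4: +16 =68
r28=11100 pc3: +8 =76
r29=11101 pc4: +16 =92
r30=11110 pc4: +16 =108
r31=11111 pc5: +32 =140
r32=100000 pc1: +2 =142
r33=100001 pc2: +4 =146
r34=100010 pc2: +4 =150
r35=100011 pc3: +8 =158
r36=100100 pc2: +4 =162
r37=100101 pc3: +8 =170
r38=100110 pc3: +8 =178
r39=100111 pc4: +16 =194
r40=101000 pc2: +4 =198
r41=101001 pc3: +8 =206
r42=101010 pc3: +8 =214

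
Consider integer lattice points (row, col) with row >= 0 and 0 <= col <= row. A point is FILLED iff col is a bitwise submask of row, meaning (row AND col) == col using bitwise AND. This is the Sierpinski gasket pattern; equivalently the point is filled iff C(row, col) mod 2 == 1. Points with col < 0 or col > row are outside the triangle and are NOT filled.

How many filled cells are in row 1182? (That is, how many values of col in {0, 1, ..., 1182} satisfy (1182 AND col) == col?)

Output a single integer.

1182 in binary = 10010011110
popcount(1182) = number of 1-bits in 10010011110 = 6
A col c satisfies (1182 AND c) == c iff every set bit of c is also set in 1182; each of the 6 set bits of 1182 can independently be on or off in c.
count = 2^6 = 64

Answer: 64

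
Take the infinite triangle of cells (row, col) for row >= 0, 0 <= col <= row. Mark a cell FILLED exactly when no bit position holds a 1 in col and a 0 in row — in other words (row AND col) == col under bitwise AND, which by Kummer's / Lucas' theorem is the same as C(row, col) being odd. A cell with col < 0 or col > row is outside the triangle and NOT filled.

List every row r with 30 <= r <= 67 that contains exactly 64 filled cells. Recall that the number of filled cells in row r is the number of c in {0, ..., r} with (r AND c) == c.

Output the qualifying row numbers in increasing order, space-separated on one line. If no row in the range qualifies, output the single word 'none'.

Row r has 2^popcount(r) filled cells, so we need popcount(r) = log2(64) = 6.
Scan r = 30..67 and keep those with exactly 6 one-bits:
r=30=11110 popcount=4 -> skip
r=31=11111 popcount=5 -> skip
r=32=100000 popcount=1 -> skip
r=33=100001 popcount=2 -> skip
r=34=100010 popcount=2 -> skip
r=35=100011 popcount=3 -> skip
r=36=100100 popcount=2 -> skip
r=37=100101 popcount=3 -> skip
r=38=100110 popcount=3 -> skip
r=39=100111 popcount=4 -> skip
r=40=101000 popcount=2 -> skip
r=41=101001 popcount=3 -> skip
r=42=101010 popcount=3 -> skip
r=43=101011 popcount=4 -> skip
r=44=101100 popcount=3 -> skip
r=45=101101 popcount=4 -> skip
r=46=101110 popcount=4 -> skip
r=47=101111 popcount=5 -> skip
r=48=110000 popcount=2 -> skip
r=49=110001 popcount=3 -> skip
r=50=110010 popcount=3 -> skip
r=51=110011 popcount=4 -> skip
r=52=110100 popcount=3 -> skip
r=53=110101 popcount=4 -> skip
r=54=110110 popcount=4 -> skip
r=55=110111 popcount=5 -> skip
r=56=111000 popcount=3 -> skip
r=57=111001 popcount=4 -> skip
r=58=111010 popcount=4 -> skip
r=59=111011 popcount=5 -> skip
r=60=111100 popcount=4 -> skip
r=61=111101 popcount=5 -> skip
r=62=111110 popcount=5 -> skip
r=63=111111 popcount=6 -> KEEP
r=64=1000000 popcount=1 -> skip
r=65=1000001 popcount=2 -> skip
r=66=1000010 popcount=2 -> skip
r=67=1000011 popcount=3 -> skip
Kept rows: 63

Answer: 63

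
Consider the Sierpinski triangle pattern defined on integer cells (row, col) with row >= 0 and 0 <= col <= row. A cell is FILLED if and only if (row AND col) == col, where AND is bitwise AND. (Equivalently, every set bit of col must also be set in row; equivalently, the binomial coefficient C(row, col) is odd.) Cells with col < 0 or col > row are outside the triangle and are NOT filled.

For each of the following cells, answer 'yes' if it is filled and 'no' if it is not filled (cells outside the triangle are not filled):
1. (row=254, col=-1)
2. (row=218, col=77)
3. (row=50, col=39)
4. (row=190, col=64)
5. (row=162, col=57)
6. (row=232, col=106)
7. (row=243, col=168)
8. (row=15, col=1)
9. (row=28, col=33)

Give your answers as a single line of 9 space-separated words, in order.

(254,-1): col outside [0, 254] -> not filled
(218,77): row=0b11011010, col=0b1001101, row AND col = 0b1001000 = 72; 72 != 77 -> empty
(50,39): row=0b110010, col=0b100111, row AND col = 0b100010 = 34; 34 != 39 -> empty
(190,64): row=0b10111110, col=0b1000000, row AND col = 0b0 = 0; 0 != 64 -> empty
(162,57): row=0b10100010, col=0b111001, row AND col = 0b100000 = 32; 32 != 57 -> empty
(232,106): row=0b11101000, col=0b1101010, row AND col = 0b1101000 = 104; 104 != 106 -> empty
(243,168): row=0b11110011, col=0b10101000, row AND col = 0b10100000 = 160; 160 != 168 -> empty
(15,1): row=0b1111, col=0b1, row AND col = 0b1 = 1; 1 == 1 -> filled
(28,33): col outside [0, 28] -> not filled

Answer: no no no no no no no yes no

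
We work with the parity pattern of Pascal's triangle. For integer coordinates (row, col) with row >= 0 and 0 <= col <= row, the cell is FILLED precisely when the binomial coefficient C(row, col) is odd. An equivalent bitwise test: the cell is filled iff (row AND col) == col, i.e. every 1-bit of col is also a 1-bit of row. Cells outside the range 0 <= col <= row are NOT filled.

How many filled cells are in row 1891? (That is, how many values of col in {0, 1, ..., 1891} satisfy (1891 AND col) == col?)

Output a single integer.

Answer: 128

Derivation:
1891 in binary = 11101100011
popcount(1891) = number of 1-bits in 11101100011 = 7
A col c satisfies (1891 AND c) == c iff every set bit of c is also set in 1891; each of the 7 set bits of 1891 can independently be on or off in c.
count = 2^7 = 128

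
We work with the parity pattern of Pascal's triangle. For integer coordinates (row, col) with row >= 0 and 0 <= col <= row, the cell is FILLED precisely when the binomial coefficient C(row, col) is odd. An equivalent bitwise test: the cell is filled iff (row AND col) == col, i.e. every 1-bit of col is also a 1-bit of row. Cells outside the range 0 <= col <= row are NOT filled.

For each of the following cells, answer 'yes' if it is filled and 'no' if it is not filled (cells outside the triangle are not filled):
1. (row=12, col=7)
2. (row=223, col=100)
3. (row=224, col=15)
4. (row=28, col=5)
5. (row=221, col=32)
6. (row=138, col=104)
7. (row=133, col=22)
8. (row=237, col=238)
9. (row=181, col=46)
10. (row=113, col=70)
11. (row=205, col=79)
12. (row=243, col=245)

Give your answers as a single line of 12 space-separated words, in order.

Answer: no no no no no no no no no no no no

Derivation:
(12,7): row=0b1100, col=0b111, row AND col = 0b100 = 4; 4 != 7 -> empty
(223,100): row=0b11011111, col=0b1100100, row AND col = 0b1000100 = 68; 68 != 100 -> empty
(224,15): row=0b11100000, col=0b1111, row AND col = 0b0 = 0; 0 != 15 -> empty
(28,5): row=0b11100, col=0b101, row AND col = 0b100 = 4; 4 != 5 -> empty
(221,32): row=0b11011101, col=0b100000, row AND col = 0b0 = 0; 0 != 32 -> empty
(138,104): row=0b10001010, col=0b1101000, row AND col = 0b1000 = 8; 8 != 104 -> empty
(133,22): row=0b10000101, col=0b10110, row AND col = 0b100 = 4; 4 != 22 -> empty
(237,238): col outside [0, 237] -> not filled
(181,46): row=0b10110101, col=0b101110, row AND col = 0b100100 = 36; 36 != 46 -> empty
(113,70): row=0b1110001, col=0b1000110, row AND col = 0b1000000 = 64; 64 != 70 -> empty
(205,79): row=0b11001101, col=0b1001111, row AND col = 0b1001101 = 77; 77 != 79 -> empty
(243,245): col outside [0, 243] -> not filled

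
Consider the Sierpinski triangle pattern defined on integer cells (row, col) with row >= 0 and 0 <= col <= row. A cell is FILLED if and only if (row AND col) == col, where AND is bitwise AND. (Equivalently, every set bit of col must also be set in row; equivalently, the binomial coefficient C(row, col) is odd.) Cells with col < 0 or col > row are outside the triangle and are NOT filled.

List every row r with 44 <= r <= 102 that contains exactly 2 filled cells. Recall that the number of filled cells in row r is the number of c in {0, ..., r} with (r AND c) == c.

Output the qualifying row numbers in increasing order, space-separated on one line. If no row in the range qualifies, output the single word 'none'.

Answer: 64

Derivation:
Row r has 2^popcount(r) filled cells, so we need popcount(r) = log2(2) = 1.
Scan r = 44..102 and keep those with exactly 1 one-bits:
r=44=101100 popcount=3 -> skip
r=45=101101 popcount=4 -> skip
r=46=101110 popcount=4 -> skip
r=47=101111 popcount=5 -> skip
r=48=110000 popcount=2 -> skip
r=49=110001 popcount=3 -> skip
r=50=110010 popcount=3 -> skip
r=51=110011 popcount=4 -> skip
r=52=110100 popcount=3 -> skip
r=53=110101 popcount=4 -> skip
r=54=110110 popcount=4 -> skip
r=55=110111 popcount=5 -> skip
r=56=111000 popcount=3 -> skip
r=57=111001 popcount=4 -> skip
r=58=111010 popcount=4 -> skip
r=59=111011 popcount=5 -> skip
r=60=111100 popcount=4 -> skip
r=61=111101 popcount=5 -> skip
r=62=111110 popcount=5 -> skip
r=63=111111 popcount=6 -> skip
r=64=1000000 popcount=1 -> KEEP
r=65=1000001 popcount=2 -> skip
r=66=1000010 popcount=2 -> skip
r=67=1000011 popcount=3 -> skip
r=68=1000100 popcount=2 -> skip
r=69=1000101 popcount=3 -> skip
r=70=1000110 popcount=3 -> skip
r=71=1000111 popcount=4 -> skip
r=72=1001000 popcount=2 -> skip
r=73=1001001 popcount=3 -> skip
r=74=1001010 popcount=3 -> skip
r=75=1001011 popcount=4 -> skip
r=76=1001100 popcount=3 -> skip
r=77=1001101 popcount=4 -> skip
r=78=1001110 popcount=4 -> skip
r=79=1001111 popcount=5 -> skip
r=80=1010000 popcount=2 -> skip
r=81=1010001 popcount=3 -> skip
r=82=1010010 popcount=3 -> skip
r=83=1010011 popcount=4 -> skip
r=84=1010100 popcount=3 -> skip
r=85=1010101 popcount=4 -> skip
r=86=1010110 popcount=4 -> skip
r=87=1010111 popcount=5 -> skip
r=88=1011000 popcount=3 -> skip
r=89=1011001 popcount=4 -> skip
r=90=1011010 popcount=4 -> skip
r=91=1011011 popcount=5 -> skip
r=92=1011100 popcount=4 -> skip
r=93=1011101 popcount=5 -> skip
r=94=1011110 popcount=5 -> skip
r=95=1011111 popcount=6 -> skip
r=96=1100000 popcount=2 -> skip
r=97=1100001 popcount=3 -> skip
r=98=1100010 popcount=3 -> skip
r=99=1100011 popcount=4 -> skip
r=100=1100100 popcount=3 -> skip
r=101=1100101 popcount=4 -> skip
r=102=1100110 popcount=4 -> skip
Kept rows: 64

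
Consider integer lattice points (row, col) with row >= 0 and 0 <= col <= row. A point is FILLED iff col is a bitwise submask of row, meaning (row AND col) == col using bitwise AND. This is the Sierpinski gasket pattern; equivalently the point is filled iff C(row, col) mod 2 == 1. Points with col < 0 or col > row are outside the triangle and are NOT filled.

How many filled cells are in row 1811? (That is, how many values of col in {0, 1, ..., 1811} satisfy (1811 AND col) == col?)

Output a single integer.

1811 in binary = 11100010011
popcount(1811) = number of 1-bits in 11100010011 = 6
A col c satisfies (1811 AND c) == c iff every set bit of c is also set in 1811; each of the 6 set bits of 1811 can independently be on or off in c.
count = 2^6 = 64

Answer: 64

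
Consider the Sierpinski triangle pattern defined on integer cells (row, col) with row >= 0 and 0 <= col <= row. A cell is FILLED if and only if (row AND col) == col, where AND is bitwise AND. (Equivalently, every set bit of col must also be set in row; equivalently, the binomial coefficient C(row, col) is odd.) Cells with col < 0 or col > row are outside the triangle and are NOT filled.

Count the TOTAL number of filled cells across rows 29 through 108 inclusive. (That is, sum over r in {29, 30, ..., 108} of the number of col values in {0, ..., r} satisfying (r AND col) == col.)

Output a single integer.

Answer: 1232

Derivation:
r29=11101 pc4: +16 =16
r30=11110 pc4: +16 =32
r31=11111 pc5: +32 =64
r32=100000 pc1: +2 =66
r33=100001 pc2: +4 =70
r34=100010 pc2: +4 =74
r35=100011 pc3: +8 =82
r36=100100 pc2: +4 =86
r37=100101 pc3: +8 =94
r38=100110 pc3: +8 =102
r39=100111 pc4: +16 =118
r40=101000 pc2: +4 =122
r41=101001 pc3: +8 =130
r42=101010 pc3: +8 =138
r43=101011 pc4: +16 =154
r44=101100 pc3: +8 =162
r45=101101 pc4: +16 =178
r46=101110 pc4: +16 =194
r47=101111 pc5: +32 =226
r48=110000 pc2: +4 =230
r49=110001 pc3: +8 =238
r50=110010 pc3: +8 =246
r51=110011 pc4: +16 =262
r52=110100 pc3: +8 =270
r53=110101 pc4: +16 =286
r54=110110 pc4: +16 =302
r55=110111 pc5: +32 =334
r56=111000 pc3: +8 =342
r57=111001 pc4: +16 =358
r58=111010 pc4: +16 =374
r59=111011 pc5: +32 =406
r60=111100 pc4: +16 =422
r61=111101 pc5: +32 =454
r62=111110 pc5: +32 =486
r63=111111 pc6: +64 =550
r64=1000000 pc1: +2 =552
r65=1000001 pc2: +4 =556
r66=1000010 pc2: +4 =560
r67=1000011 pc3: +8 =568
r68=1000100 pc2: +4 =572
r69=1000101 pc3: +8 =580
r70=1000110 pc3: +8 =588
r71=1000111 pc4: +16 =604
r72=1001000 pc2: +4 =608
r73=1001001 pc3: +8 =616
r74=1001010 pc3: +8 =624
r75=1001011 pc4: +16 =640
r76=1001100 pc3: +8 =648
r77=1001101 pc4: +16 =664
r78=1001110 pc4: +16 =680
r79=1001111 pc5: +32 =712
r80=1010000 pc2: +4 =716
r81=1010001 pc3: +8 =724
r82=1010010 pc3: +8 =732
r83=1010011 pc4: +16 =748
r84=1010100 pc3: +8 =756
r85=1010101 pc4: +16 =772
r86=1010110 pc4: +16 =788
r87=1010111 pc5: +32 =820
r88=1011000 pc3: +8 =828
r89=1011001 pc4: +16 =844
r90=1011010 pc4: +16 =860
r91=1011011 pc5: +32 =892
r92=1011100 pc4: +16 =908
r93=1011101 pc5: +32 =940
r94=1011110 pc5: +32 =972
r95=1011111 pc6: +64 =1036
r96=1100000 pc2: +4 =1040
r97=1100001 pc3: +8 =1048
r98=1100010 pc3: +8 =1056
r99=1100011 pc4: +16 =1072
r100=1100100 pc3: +8 =1080
r101=1100101 pc4: +16 =1096
r102=1100110 pc4: +16 =1112
r103=1100111 pc5: +32 =1144
r104=1101000 pc3: +8 =1152
r105=1101001 pc4: +16 =1168
r106=1101010 pc4: +16 =1184
r107=1101011 pc5: +32 =1216
r108=1101100 pc4: +16 =1232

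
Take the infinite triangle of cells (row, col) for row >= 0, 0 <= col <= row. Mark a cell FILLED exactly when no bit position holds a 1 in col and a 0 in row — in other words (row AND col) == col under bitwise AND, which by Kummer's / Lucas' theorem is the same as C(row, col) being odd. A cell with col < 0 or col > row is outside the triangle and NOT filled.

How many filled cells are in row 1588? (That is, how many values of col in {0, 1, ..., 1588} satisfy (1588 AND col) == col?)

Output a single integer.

1588 in binary = 11000110100
popcount(1588) = number of 1-bits in 11000110100 = 5
A col c satisfies (1588 AND c) == c iff every set bit of c is also set in 1588; each of the 5 set bits of 1588 can independently be on or off in c.
count = 2^5 = 32

Answer: 32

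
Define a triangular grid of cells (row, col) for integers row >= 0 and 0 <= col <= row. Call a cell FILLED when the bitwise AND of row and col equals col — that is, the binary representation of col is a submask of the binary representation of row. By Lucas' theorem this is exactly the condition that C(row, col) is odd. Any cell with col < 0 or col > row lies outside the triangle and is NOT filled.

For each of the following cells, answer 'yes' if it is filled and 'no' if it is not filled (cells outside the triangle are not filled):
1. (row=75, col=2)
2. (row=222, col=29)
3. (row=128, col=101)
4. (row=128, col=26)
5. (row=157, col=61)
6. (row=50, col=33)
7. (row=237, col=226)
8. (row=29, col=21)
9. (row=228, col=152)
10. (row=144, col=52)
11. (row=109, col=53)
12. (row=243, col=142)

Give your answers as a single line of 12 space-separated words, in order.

(75,2): row=0b1001011, col=0b10, row AND col = 0b10 = 2; 2 == 2 -> filled
(222,29): row=0b11011110, col=0b11101, row AND col = 0b11100 = 28; 28 != 29 -> empty
(128,101): row=0b10000000, col=0b1100101, row AND col = 0b0 = 0; 0 != 101 -> empty
(128,26): row=0b10000000, col=0b11010, row AND col = 0b0 = 0; 0 != 26 -> empty
(157,61): row=0b10011101, col=0b111101, row AND col = 0b11101 = 29; 29 != 61 -> empty
(50,33): row=0b110010, col=0b100001, row AND col = 0b100000 = 32; 32 != 33 -> empty
(237,226): row=0b11101101, col=0b11100010, row AND col = 0b11100000 = 224; 224 != 226 -> empty
(29,21): row=0b11101, col=0b10101, row AND col = 0b10101 = 21; 21 == 21 -> filled
(228,152): row=0b11100100, col=0b10011000, row AND col = 0b10000000 = 128; 128 != 152 -> empty
(144,52): row=0b10010000, col=0b110100, row AND col = 0b10000 = 16; 16 != 52 -> empty
(109,53): row=0b1101101, col=0b110101, row AND col = 0b100101 = 37; 37 != 53 -> empty
(243,142): row=0b11110011, col=0b10001110, row AND col = 0b10000010 = 130; 130 != 142 -> empty

Answer: yes no no no no no no yes no no no no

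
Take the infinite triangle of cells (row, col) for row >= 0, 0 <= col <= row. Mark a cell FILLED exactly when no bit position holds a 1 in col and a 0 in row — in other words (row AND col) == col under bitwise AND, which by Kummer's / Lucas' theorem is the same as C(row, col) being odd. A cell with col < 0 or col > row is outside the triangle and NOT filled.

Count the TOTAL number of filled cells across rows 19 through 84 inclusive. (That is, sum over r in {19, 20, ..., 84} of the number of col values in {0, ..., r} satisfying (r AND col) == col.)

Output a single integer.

r19=10011 pc3: +8 =8
r20=10100 pc2: +4 =12
r21=10101 pc3: +8 =20
r22=10110 pc3: +8 =28
r23=10111 pc4: +16 =44
r24=11000 pc2: +4 =48
r25=11001 pc3: +8 =56
r26=11010 pc3: +8 =64
r27=11011 pc4: +16 =80
r28=11100 pc3: +8 =88
r29=11101 pc4: +16 =104
r30=11110 pc4: +16 =120
r31=11111 pc5: +32 =152
r32=100000 pc1: +2 =154
r33=100001 pc2: +4 =158
r34=100010 pc2: +4 =162
r35=100011 pc3: +8 =170
r36=100100 pc2: +4 =174
r37=100101 pc3: +8 =182
r38=100110 pc3: +8 =190
r39=100111 pc4: +16 =206
r40=101000 pc2: +4 =210
r41=101001 pc3: +8 =218
r42=101010 pc3: +8 =226
r43=101011 pc4: +16 =242
r44=101100 pc3: +8 =250
r45=101101 pc4: +16 =266
r46=101110 pc4: +16 =282
r47=101111 pc5: +32 =314
r48=110000 pc2: +4 =318
r49=110001 pc3: +8 =326
r50=110010 pc3: +8 =334
r51=110011 pc4: +16 =350
r52=110100 pc3: +8 =358
r53=110101 pc4: +16 =374
r54=110110 pc4: +16 =390
r55=110111 pc5: +32 =422
r56=111000 pc3: +8 =430
r57=111001 pc4: +16 =446
r58=111010 pc4: +16 =462
r59=111011 pc5: +32 =494
r60=111100 pc4: +16 =510
r61=111101 pc5: +32 =542
r62=111110 pc5: +32 =574
r63=111111 pc6: +64 =638
r64=1000000 pc1: +2 =640
r65=1000001 pc2: +4 =644
r66=1000010 pc2: +4 =648
r67=1000011 pc3: +8 =656
r68=1000100 pc2: +4 =660
r69=1000101 pc3: +8 =668
r70=1000110 pc3: +8 =676
r71=1000111 pc4: +16 =692
r72=1001000 pc2: +4 =696
r73=1001001 pc3: +8 =704
r74=1001010 pc3: +8 =712
r75=1001011 pc4: +16 =728
r76=1001100 pc3: +8 =736
r77=1001101 pc4: +16 =752
r78=1001110 pc4: +16 =768
r79=1001111 pc5: +32 =800
r80=1010000 pc2: +4 =804
r81=1010001 pc3: +8 =812
r82=1010010 pc3: +8 =820
r83=1010011 pc4: +16 =836
r84=1010100 pc3: +8 =844

Answer: 844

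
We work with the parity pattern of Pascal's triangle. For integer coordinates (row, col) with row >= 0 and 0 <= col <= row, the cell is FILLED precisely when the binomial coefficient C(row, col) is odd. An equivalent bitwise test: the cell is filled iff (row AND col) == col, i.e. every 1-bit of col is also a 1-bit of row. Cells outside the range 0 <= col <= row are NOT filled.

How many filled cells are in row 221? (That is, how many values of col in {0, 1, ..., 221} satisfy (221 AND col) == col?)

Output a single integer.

Answer: 64

Derivation:
221 in binary = 11011101
popcount(221) = number of 1-bits in 11011101 = 6
A col c satisfies (221 AND c) == c iff every set bit of c is also set in 221; each of the 6 set bits of 221 can independently be on or off in c.
count = 2^6 = 64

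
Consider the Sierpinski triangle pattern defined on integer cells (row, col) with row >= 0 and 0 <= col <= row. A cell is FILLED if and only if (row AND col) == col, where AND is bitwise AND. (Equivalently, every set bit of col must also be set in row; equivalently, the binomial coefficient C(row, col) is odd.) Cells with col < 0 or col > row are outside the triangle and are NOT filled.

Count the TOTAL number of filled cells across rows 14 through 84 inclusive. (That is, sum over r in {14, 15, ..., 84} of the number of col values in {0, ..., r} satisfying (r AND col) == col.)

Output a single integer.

Answer: 878

Derivation:
r14=1110 pc3: +8 =8
r15=1111 pc4: +16 =24
r16=10000 pc1: +2 =26
r17=10001 pc2: +4 =30
r18=10010 pc2: +4 =34
r19=10011 pc3: +8 =42
r20=10100 pc2: +4 =46
r21=10101 pc3: +8 =54
r22=10110 pc3: +8 =62
r23=10111 pc4: +16 =78
r24=11000 pc2: +4 =82
r25=11001 pc3: +8 =90
r26=11010 pc3: +8 =98
r27=11011 pc4: +16 =114
r28=11100 pc3: +8 =122
r29=11101 pc4: +16 =138
r30=11110 pc4: +16 =154
r31=11111 pc5: +32 =186
r32=100000 pc1: +2 =188
r33=100001 pc2: +4 =192
r34=100010 pc2: +4 =196
r35=100011 pc3: +8 =204
r36=100100 pc2: +4 =208
r37=100101 pc3: +8 =216
r38=100110 pc3: +8 =224
r39=100111 pc4: +16 =240
r40=101000 pc2: +4 =244
r41=101001 pc3: +8 =252
r42=101010 pc3: +8 =260
r43=101011 pc4: +16 =276
r44=101100 pc3: +8 =284
r45=101101 pc4: +16 =300
r46=101110 pc4: +16 =316
r47=101111 pc5: +32 =348
r48=110000 pc2: +4 =352
r49=110001 pc3: +8 =360
r50=110010 pc3: +8 =368
r51=110011 pc4: +16 =384
r52=110100 pc3: +8 =392
r53=110101 pc4: +16 =408
r54=110110 pc4: +16 =424
r55=110111 pc5: +32 =456
r56=111000 pc3: +8 =464
r57=111001 pc4: +16 =480
r58=111010 pc4: +16 =496
r59=111011 pc5: +32 =528
r60=111100 pc4: +16 =544
r61=111101 pc5: +32 =576
r62=111110 pc5: +32 =608
r63=111111 pc6: +64 =672
r64=1000000 pc1: +2 =674
r65=1000001 pc2: +4 =678
r66=1000010 pc2: +4 =682
r67=1000011 pc3: +8 =690
r68=1000100 pc2: +4 =694
r69=1000101 pc3: +8 =702
r70=1000110 pc3: +8 =710
r71=1000111 pc4: +16 =726
r72=1001000 pc2: +4 =730
r73=1001001 pc3: +8 =738
r74=1001010 pc3: +8 =746
r75=1001011 pc4: +16 =762
r76=1001100 pc3: +8 =770
r77=1001101 pc4: +16 =786
r78=1001110 pc4: +16 =802
r79=1001111 pc5: +32 =834
r80=1010000 pc2: +4 =838
r81=1010001 pc3: +8 =846
r82=1010010 pc3: +8 =854
r83=1010011 pc4: +16 =870
r84=1010100 pc3: +8 =878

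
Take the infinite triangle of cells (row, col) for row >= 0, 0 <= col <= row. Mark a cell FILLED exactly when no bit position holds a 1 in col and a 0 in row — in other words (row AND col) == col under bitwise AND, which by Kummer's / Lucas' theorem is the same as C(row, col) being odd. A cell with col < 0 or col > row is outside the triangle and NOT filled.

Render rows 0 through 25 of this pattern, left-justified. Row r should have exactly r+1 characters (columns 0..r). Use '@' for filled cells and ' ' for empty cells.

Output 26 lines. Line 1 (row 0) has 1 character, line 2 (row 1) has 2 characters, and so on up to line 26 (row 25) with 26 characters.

Answer: @
@@
@ @
@@@@
@   @
@@  @@
@ @ @ @
@@@@@@@@
@       @
@@      @@
@ @     @ @
@@@@    @@@@
@   @   @   @
@@  @@  @@  @@
@ @ @ @ @ @ @ @
@@@@@@@@@@@@@@@@
@               @
@@              @@
@ @             @ @
@@@@            @@@@
@   @           @   @
@@  @@          @@  @@
@ @ @ @         @ @ @ @
@@@@@@@@        @@@@@@@@
@       @       @       @
@@      @@      @@      @@

Derivation:
r0=0: @
r1=1: @@
r2=10: @ @
r3=11: @@@@
r4=100: @   @
r5=101: @@  @@
r6=110: @ @ @ @
r7=111: @@@@@@@@
r8=1000: @       @
r9=1001: @@      @@
r10=1010: @ @     @ @
r11=1011: @@@@    @@@@
r12=1100: @   @   @   @
r13=1101: @@  @@  @@  @@
r14=1110: @ @ @ @ @ @ @ @
r15=1111: @@@@@@@@@@@@@@@@
r16=10000: @               @
r17=10001: @@              @@
r18=10010: @ @             @ @
r19=10011: @@@@            @@@@
r20=10100: @   @           @   @
r21=10101: @@  @@          @@  @@
r22=10110: @ @ @ @         @ @ @ @
r23=10111: @@@@@@@@        @@@@@@@@
r24=11000: @       @       @       @
r25=11001: @@      @@      @@      @@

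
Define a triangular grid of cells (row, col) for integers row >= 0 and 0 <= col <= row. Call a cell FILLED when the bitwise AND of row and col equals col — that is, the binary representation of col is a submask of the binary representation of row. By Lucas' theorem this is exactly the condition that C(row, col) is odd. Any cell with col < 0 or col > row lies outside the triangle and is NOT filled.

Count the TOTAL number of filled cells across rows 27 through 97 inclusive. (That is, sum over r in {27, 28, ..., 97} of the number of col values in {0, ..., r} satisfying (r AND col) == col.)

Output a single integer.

r27=11011 pc4: +16 =16
r28=11100 pc3: +8 =24
r29=11101 pc4: +16 =40
r30=11110 pc4: +16 =56
r31=11111 pc5: +32 =88
r32=100000 pc1: +2 =90
r33=100001 pc2: +4 =94
r34=100010 pc2: +4 =98
r35=100011 pc3: +8 =106
r36=100100 pc2: +4 =110
r37=100101 pc3: +8 =118
r38=100110 pc3: +8 =126
r39=100111 pc4: +16 =142
r40=101000 pc2: +4 =146
r41=101001 pc3: +8 =154
r42=101010 pc3: +8 =162
r43=101011 pc4: +16 =178
r44=101100 pc3: +8 =186
r45=101101 pc4: +16 =202
r46=101110 pc4: +16 =218
r47=101111 pc5: +32 =250
r48=110000 pc2: +4 =254
r49=110001 pc3: +8 =262
r50=110010 pc3: +8 =270
r51=110011 pc4: +16 =286
r52=110100 pc3: +8 =294
r53=110101 pc4: +16 =310
r54=110110 pc4: +16 =326
r55=110111 pc5: +32 =358
r56=111000 pc3: +8 =366
r57=111001 pc4: +16 =382
r58=111010 pc4: +16 =398
r59=111011 pc5: +32 =430
r60=111100 pc4: +16 =446
r61=111101 pc5: +32 =478
r62=111110 pc5: +32 =510
r63=111111 pc6: +64 =574
r64=1000000 pc1: +2 =576
r65=1000001 pc2: +4 =580
r66=1000010 pc2: +4 =584
r67=1000011 pc3: +8 =592
r68=1000100 pc2: +4 =596
r69=1000101 pc3: +8 =604
r70=1000110 pc3: +8 =612
r71=1000111 pc4: +16 =628
r72=1001000 pc2: +4 =632
r73=1001001 pc3: +8 =640
r74=1001010 pc3: +8 =648
r75=1001011 pc4: +16 =664
r76=1001100 pc3: +8 =672
r77=1001101 pc4: +16 =688
r78=1001110 pc4: +16 =704
r79=1001111 pc5: +32 =736
r80=1010000 pc2: +4 =740
r81=1010001 pc3: +8 =748
r82=1010010 pc3: +8 =756
r83=1010011 pc4: +16 =772
r84=1010100 pc3: +8 =780
r85=1010101 pc4: +16 =796
r86=1010110 pc4: +16 =812
r87=1010111 pc5: +32 =844
r88=1011000 pc3: +8 =852
r89=1011001 pc4: +16 =868
r90=1011010 pc4: +16 =884
r91=1011011 pc5: +32 =916
r92=1011100 pc4: +16 =932
r93=1011101 pc5: +32 =964
r94=1011110 pc5: +32 =996
r95=1011111 pc6: +64 =1060
r96=1100000 pc2: +4 =1064
r97=1100001 pc3: +8 =1072

Answer: 1072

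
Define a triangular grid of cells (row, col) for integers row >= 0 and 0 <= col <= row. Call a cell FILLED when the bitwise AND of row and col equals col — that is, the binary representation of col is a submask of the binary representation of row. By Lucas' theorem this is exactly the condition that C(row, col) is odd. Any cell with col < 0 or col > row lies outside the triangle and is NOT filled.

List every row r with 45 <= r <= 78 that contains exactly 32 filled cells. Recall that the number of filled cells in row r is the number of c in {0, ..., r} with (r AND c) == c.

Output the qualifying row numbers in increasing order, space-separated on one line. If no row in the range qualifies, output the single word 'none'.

Row r has 2^popcount(r) filled cells, so we need popcount(r) = log2(32) = 5.
Scan r = 45..78 and keep those with exactly 5 one-bits:
r=45=101101 popcount=4 -> skip
r=46=101110 popcount=4 -> skip
r=47=101111 popcount=5 -> KEEP
r=48=110000 popcount=2 -> skip
r=49=110001 popcount=3 -> skip
r=50=110010 popcount=3 -> skip
r=51=110011 popcount=4 -> skip
r=52=110100 popcount=3 -> skip
r=53=110101 popcount=4 -> skip
r=54=110110 popcount=4 -> skip
r=55=110111 popcount=5 -> KEEP
r=56=111000 popcount=3 -> skip
r=57=111001 popcount=4 -> skip
r=58=111010 popcount=4 -> skip
r=59=111011 popcount=5 -> KEEP
r=60=111100 popcount=4 -> skip
r=61=111101 popcount=5 -> KEEP
r=62=111110 popcount=5 -> KEEP
r=63=111111 popcount=6 -> skip
r=64=1000000 popcount=1 -> skip
r=65=1000001 popcount=2 -> skip
r=66=1000010 popcount=2 -> skip
r=67=1000011 popcount=3 -> skip
r=68=1000100 popcount=2 -> skip
r=69=1000101 popcount=3 -> skip
r=70=1000110 popcount=3 -> skip
r=71=1000111 popcount=4 -> skip
r=72=1001000 popcount=2 -> skip
r=73=1001001 popcount=3 -> skip
r=74=1001010 popcount=3 -> skip
r=75=1001011 popcount=4 -> skip
r=76=1001100 popcount=3 -> skip
r=77=1001101 popcount=4 -> skip
r=78=1001110 popcount=4 -> skip
Kept rows: 47 55 59 61 62

Answer: 47 55 59 61 62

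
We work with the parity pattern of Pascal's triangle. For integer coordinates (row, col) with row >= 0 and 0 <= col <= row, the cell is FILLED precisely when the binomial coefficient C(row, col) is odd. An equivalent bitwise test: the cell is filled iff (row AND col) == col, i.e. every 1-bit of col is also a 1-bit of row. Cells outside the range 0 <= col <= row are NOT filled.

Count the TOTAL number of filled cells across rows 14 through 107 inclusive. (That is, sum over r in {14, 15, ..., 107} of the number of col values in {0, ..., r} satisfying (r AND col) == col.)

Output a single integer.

Answer: 1338

Derivation:
r14=1110 pc3: +8 =8
r15=1111 pc4: +16 =24
r16=10000 pc1: +2 =26
r17=10001 pc2: +4 =30
r18=10010 pc2: +4 =34
r19=10011 pc3: +8 =42
r20=10100 pc2: +4 =46
r21=10101 pc3: +8 =54
r22=10110 pc3: +8 =62
r23=10111 pc4: +16 =78
r24=11000 pc2: +4 =82
r25=11001 pc3: +8 =90
r26=11010 pc3: +8 =98
r27=11011 pc4: +16 =114
r28=11100 pc3: +8 =122
r29=11101 pc4: +16 =138
r30=11110 pc4: +16 =154
r31=11111 pc5: +32 =186
r32=100000 pc1: +2 =188
r33=100001 pc2: +4 =192
r34=100010 pc2: +4 =196
r35=100011 pc3: +8 =204
r36=100100 pc2: +4 =208
r37=100101 pc3: +8 =216
r38=100110 pc3: +8 =224
r39=100111 pc4: +16 =240
r40=101000 pc2: +4 =244
r41=101001 pc3: +8 =252
r42=101010 pc3: +8 =260
r43=101011 pc4: +16 =276
r44=101100 pc3: +8 =284
r45=101101 pc4: +16 =300
r46=101110 pc4: +16 =316
r47=101111 pc5: +32 =348
r48=110000 pc2: +4 =352
r49=110001 pc3: +8 =360
r50=110010 pc3: +8 =368
r51=110011 pc4: +16 =384
r52=110100 pc3: +8 =392
r53=110101 pc4: +16 =408
r54=110110 pc4: +16 =424
r55=110111 pc5: +32 =456
r56=111000 pc3: +8 =464
r57=111001 pc4: +16 =480
r58=111010 pc4: +16 =496
r59=111011 pc5: +32 =528
r60=111100 pc4: +16 =544
r61=111101 pc5: +32 =576
r62=111110 pc5: +32 =608
r63=111111 pc6: +64 =672
r64=1000000 pc1: +2 =674
r65=1000001 pc2: +4 =678
r66=1000010 pc2: +4 =682
r67=1000011 pc3: +8 =690
r68=1000100 pc2: +4 =694
r69=1000101 pc3: +8 =702
r70=1000110 pc3: +8 =710
r71=1000111 pc4: +16 =726
r72=1001000 pc2: +4 =730
r73=1001001 pc3: +8 =738
r74=1001010 pc3: +8 =746
r75=1001011 pc4: +16 =762
r76=1001100 pc3: +8 =770
r77=1001101 pc4: +16 =786
r78=1001110 pc4: +16 =802
r79=1001111 pc5: +32 =834
r80=1010000 pc2: +4 =838
r81=1010001 pc3: +8 =846
r82=1010010 pc3: +8 =854
r83=1010011 pc4: +16 =870
r84=1010100 pc3: +8 =878
r85=1010101 pc4: +16 =894
r86=1010110 pc4: +16 =910
r87=1010111 pc5: +32 =942
r88=1011000 pc3: +8 =950
r89=1011001 pc4: +16 =966
r90=1011010 pc4: +16 =982
r91=1011011 pc5: +32 =1014
r92=1011100 pc4: +16 =1030
r93=1011101 pc5: +32 =1062
r94=1011110 pc5: +32 =1094
r95=1011111 pc6: +64 =1158
r96=1100000 pc2: +4 =1162
r97=1100001 pc3: +8 =1170
r98=1100010 pc3: +8 =1178
r99=1100011 pc4: +16 =1194
r100=1100100 pc3: +8 =1202
r101=1100101 pc4: +16 =1218
r102=1100110 pc4: +16 =1234
r103=1100111 pc5: +32 =1266
r104=1101000 pc3: +8 =1274
r105=1101001 pc4: +16 =1290
r106=1101010 pc4: +16 =1306
r107=1101011 pc5: +32 =1338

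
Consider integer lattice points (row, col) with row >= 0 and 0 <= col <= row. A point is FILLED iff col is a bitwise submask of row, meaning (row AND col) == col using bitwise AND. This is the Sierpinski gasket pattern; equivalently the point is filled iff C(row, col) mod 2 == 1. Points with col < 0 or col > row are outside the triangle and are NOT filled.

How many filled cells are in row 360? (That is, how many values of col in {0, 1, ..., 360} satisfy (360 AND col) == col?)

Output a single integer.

Answer: 16

Derivation:
360 in binary = 101101000
popcount(360) = number of 1-bits in 101101000 = 4
A col c satisfies (360 AND c) == c iff every set bit of c is also set in 360; each of the 4 set bits of 360 can independently be on or off in c.
count = 2^4 = 16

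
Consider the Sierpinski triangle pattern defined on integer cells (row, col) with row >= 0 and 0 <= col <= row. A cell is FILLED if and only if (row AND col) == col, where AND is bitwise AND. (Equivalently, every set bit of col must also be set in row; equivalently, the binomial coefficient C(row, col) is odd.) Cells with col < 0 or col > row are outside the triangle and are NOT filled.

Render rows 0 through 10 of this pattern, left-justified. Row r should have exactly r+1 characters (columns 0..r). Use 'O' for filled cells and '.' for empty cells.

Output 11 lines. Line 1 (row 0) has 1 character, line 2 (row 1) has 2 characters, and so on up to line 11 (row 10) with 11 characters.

Answer: O
OO
O.O
OOOO
O...O
OO..OO
O.O.O.O
OOOOOOOO
O.......O
OO......OO
O.O.....O.O

Derivation:
r0=0: O
r1=1: OO
r2=10: O.O
r3=11: OOOO
r4=100: O...O
r5=101: OO..OO
r6=110: O.O.O.O
r7=111: OOOOOOOO
r8=1000: O.......O
r9=1001: OO......OO
r10=1010: O.O.....O.O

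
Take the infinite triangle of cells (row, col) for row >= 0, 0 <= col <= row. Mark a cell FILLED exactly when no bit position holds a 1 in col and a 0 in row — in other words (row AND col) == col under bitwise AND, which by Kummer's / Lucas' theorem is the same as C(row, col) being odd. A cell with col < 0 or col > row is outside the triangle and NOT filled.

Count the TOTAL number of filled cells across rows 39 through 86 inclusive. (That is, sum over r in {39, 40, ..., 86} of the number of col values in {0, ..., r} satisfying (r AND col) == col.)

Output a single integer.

r39=100111 pc4: +16 =16
r40=101000 pc2: +4 =20
r41=101001 pc3: +8 =28
r42=101010 pc3: +8 =36
r43=101011 pc4: +16 =52
r44=101100 pc3: +8 =60
r45=101101 pc4: +16 =76
r46=101110 pc4: +16 =92
r47=101111 pc5: +32 =124
r48=110000 pc2: +4 =128
r49=110001 pc3: +8 =136
r50=110010 pc3: +8 =144
r51=110011 pc4: +16 =160
r52=110100 pc3: +8 =168
r53=110101 pc4: +16 =184
r54=110110 pc4: +16 =200
r55=110111 pc5: +32 =232
r56=111000 pc3: +8 =240
r57=111001 pc4: +16 =256
r58=111010 pc4: +16 =272
r59=111011 pc5: +32 =304
r60=111100 pc4: +16 =320
r61=111101 pc5: +32 =352
r62=111110 pc5: +32 =384
r63=111111 pc6: +64 =448
r64=1000000 pc1: +2 =450
r65=1000001 pc2: +4 =454
r66=1000010 pc2: +4 =458
r67=1000011 pc3: +8 =466
r68=1000100 pc2: +4 =470
r69=1000101 pc3: +8 =478
r70=1000110 pc3: +8 =486
r71=1000111 pc4: +16 =502
r72=1001000 pc2: +4 =506
r73=1001001 pc3: +8 =514
r74=1001010 pc3: +8 =522
r75=1001011 pc4: +16 =538
r76=1001100 pc3: +8 =546
r77=1001101 pc4: +16 =562
r78=1001110 pc4: +16 =578
r79=1001111 pc5: +32 =610
r80=1010000 pc2: +4 =614
r81=1010001 pc3: +8 =622
r82=1010010 pc3: +8 =630
r83=1010011 pc4: +16 =646
r84=1010100 pc3: +8 =654
r85=1010101 pc4: +16 =670
r86=1010110 pc4: +16 =686

Answer: 686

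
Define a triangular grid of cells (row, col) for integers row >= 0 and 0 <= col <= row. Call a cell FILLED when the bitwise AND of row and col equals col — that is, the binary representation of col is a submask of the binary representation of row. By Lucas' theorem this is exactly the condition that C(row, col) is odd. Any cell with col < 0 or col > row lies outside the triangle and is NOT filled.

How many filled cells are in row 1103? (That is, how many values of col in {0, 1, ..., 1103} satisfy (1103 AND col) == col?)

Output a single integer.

Answer: 64

Derivation:
1103 in binary = 10001001111
popcount(1103) = number of 1-bits in 10001001111 = 6
A col c satisfies (1103 AND c) == c iff every set bit of c is also set in 1103; each of the 6 set bits of 1103 can independently be on or off in c.
count = 2^6 = 64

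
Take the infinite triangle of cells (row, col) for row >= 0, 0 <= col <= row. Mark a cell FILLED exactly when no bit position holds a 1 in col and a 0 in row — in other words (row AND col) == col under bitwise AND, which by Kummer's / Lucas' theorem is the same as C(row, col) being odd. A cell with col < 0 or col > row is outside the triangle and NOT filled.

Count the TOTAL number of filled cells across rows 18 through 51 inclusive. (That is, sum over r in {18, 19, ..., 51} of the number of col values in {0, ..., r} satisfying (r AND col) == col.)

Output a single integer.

Answer: 354

Derivation:
r18=10010 pc2: +4 =4
r19=10011 pc3: +8 =12
r20=10100 pc2: +4 =16
r21=10101 pc3: +8 =24
r22=10110 pc3: +8 =32
r23=10111 pc4: +16 =48
r24=11000 pc2: +4 =52
r25=11001 pc3: +8 =60
r26=11010 pc3: +8 =68
r27=11011 pc4: +16 =84
r28=11100 pc3: +8 =92
r29=11101 pc4: +16 =108
r30=11110 pc4: +16 =124
r31=11111 pc5: +32 =156
r32=100000 pc1: +2 =158
r33=100001 pc2: +4 =162
r34=100010 pc2: +4 =166
r35=100011 pc3: +8 =174
r36=100100 pc2: +4 =178
r37=100101 pc3: +8 =186
r38=100110 pc3: +8 =194
r39=100111 pc4: +16 =210
r40=101000 pc2: +4 =214
r41=101001 pc3: +8 =222
r42=101010 pc3: +8 =230
r43=101011 pc4: +16 =246
r44=101100 pc3: +8 =254
r45=101101 pc4: +16 =270
r46=101110 pc4: +16 =286
r47=101111 pc5: +32 =318
r48=110000 pc2: +4 =322
r49=110001 pc3: +8 =330
r50=110010 pc3: +8 =338
r51=110011 pc4: +16 =354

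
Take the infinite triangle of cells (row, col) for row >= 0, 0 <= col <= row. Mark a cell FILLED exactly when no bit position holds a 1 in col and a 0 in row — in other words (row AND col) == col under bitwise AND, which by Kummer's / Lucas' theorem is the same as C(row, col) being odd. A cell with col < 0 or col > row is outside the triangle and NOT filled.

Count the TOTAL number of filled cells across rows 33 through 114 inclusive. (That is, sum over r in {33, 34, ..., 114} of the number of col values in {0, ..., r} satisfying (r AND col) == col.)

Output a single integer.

r33=100001 pc2: +4 =4
r34=100010 pc2: +4 =8
r35=100011 pc3: +8 =16
r36=100100 pc2: +4 =20
r37=100101 pc3: +8 =28
r38=100110 pc3: +8 =36
r39=100111 pc4: +16 =52
r40=101000 pc2: +4 =56
r41=101001 pc3: +8 =64
r42=101010 pc3: +8 =72
r43=101011 pc4: +16 =88
r44=101100 pc3: +8 =96
r45=101101 pc4: +16 =112
r46=101110 pc4: +16 =128
r47=101111 pc5: +32 =160
r48=110000 pc2: +4 =164
r49=110001 pc3: +8 =172
r50=110010 pc3: +8 =180
r51=110011 pc4: +16 =196
r52=110100 pc3: +8 =204
r53=110101 pc4: +16 =220
r54=110110 pc4: +16 =236
r55=110111 pc5: +32 =268
r56=111000 pc3: +8 =276
r57=111001 pc4: +16 =292
r58=111010 pc4: +16 =308
r59=111011 pc5: +32 =340
r60=111100 pc4: +16 =356
r61=111101 pc5: +32 =388
r62=111110 pc5: +32 =420
r63=111111 pc6: +64 =484
r64=1000000 pc1: +2 =486
r65=1000001 pc2: +4 =490
r66=1000010 pc2: +4 =494
r67=1000011 pc3: +8 =502
r68=1000100 pc2: +4 =506
r69=1000101 pc3: +8 =514
r70=1000110 pc3: +8 =522
r71=1000111 pc4: +16 =538
r72=1001000 pc2: +4 =542
r73=1001001 pc3: +8 =550
r74=1001010 pc3: +8 =558
r75=1001011 pc4: +16 =574
r76=1001100 pc3: +8 =582
r77=1001101 pc4: +16 =598
r78=1001110 pc4: +16 =614
r79=1001111 pc5: +32 =646
r80=1010000 pc2: +4 =650
r81=1010001 pc3: +8 =658
r82=1010010 pc3: +8 =666
r83=1010011 pc4: +16 =682
r84=1010100 pc3: +8 =690
r85=1010101 pc4: +16 =706
r86=1010110 pc4: +16 =722
r87=1010111 pc5: +32 =754
r88=1011000 pc3: +8 =762
r89=1011001 pc4: +16 =778
r90=1011010 pc4: +16 =794
r91=1011011 pc5: +32 =826
r92=1011100 pc4: +16 =842
r93=1011101 pc5: +32 =874
r94=1011110 pc5: +32 =906
r95=1011111 pc6: +64 =970
r96=1100000 pc2: +4 =974
r97=1100001 pc3: +8 =982
r98=1100010 pc3: +8 =990
r99=1100011 pc4: +16 =1006
r100=1100100 pc3: +8 =1014
r101=1100101 pc4: +16 =1030
r102=1100110 pc4: +16 =1046
r103=1100111 pc5: +32 =1078
r104=1101000 pc3: +8 =1086
r105=1101001 pc4: +16 =1102
r106=1101010 pc4: +16 =1118
r107=1101011 pc5: +32 =1150
r108=1101100 pc4: +16 =1166
r109=1101101 pc5: +32 =1198
r110=1101110 pc5: +32 =1230
r111=1101111 pc6: +64 =1294
r112=1110000 pc3: +8 =1302
r113=1110001 pc4: +16 =1318
r114=1110010 pc4: +16 =1334

Answer: 1334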